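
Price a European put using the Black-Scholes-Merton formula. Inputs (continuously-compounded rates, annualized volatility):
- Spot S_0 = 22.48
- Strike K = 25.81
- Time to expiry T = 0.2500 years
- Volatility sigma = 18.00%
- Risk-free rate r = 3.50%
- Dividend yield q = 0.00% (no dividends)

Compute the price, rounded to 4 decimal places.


d1 = (ln(S/K) + (r - q + 0.5*sigma^2) * T) / (sigma * sqrt(T)) = -1.39262210
d2 = d1 - sigma * sqrt(T) = -1.48262210
exp(-rT) = 0.99128817; exp(-qT) = 1.00000000
P = K * exp(-rT) * N(-d2) - S_0 * exp(-qT) * N(-d1)
N(-d1) = 0.91813295; N(-d2) = 0.93091258
P = 25.8100 * 0.99128817 * 0.93091258 - 22.4800 * 1.00000000 * 0.91813295 = 3.1779

Answer: Price = 3.1779


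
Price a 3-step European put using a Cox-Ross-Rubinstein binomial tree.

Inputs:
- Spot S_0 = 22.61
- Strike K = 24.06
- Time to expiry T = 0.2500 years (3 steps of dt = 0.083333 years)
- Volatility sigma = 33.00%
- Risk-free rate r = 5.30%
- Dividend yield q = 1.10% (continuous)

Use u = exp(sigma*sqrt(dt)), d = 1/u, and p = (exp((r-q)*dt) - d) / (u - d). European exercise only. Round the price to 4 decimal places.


dt = T/N = 0.083333
u = exp(sigma*sqrt(dt)) = 1.099948; d = 1/u = 0.909134
p = (exp((r-q)*dt) - d) / (u - d) = 0.494577
Discount per step: exp(-r*dt) = 0.995593
Stock lattice S(k, i) with i counting down-moves:
  k=0: S(0,0) = 22.6100
  k=1: S(1,0) = 24.8698; S(1,1) = 20.5555
  k=2: S(2,0) = 27.3555; S(2,1) = 22.6100; S(2,2) = 18.6877
  k=3: S(3,0) = 30.0896; S(3,1) = 24.8698; S(3,2) = 20.5555; S(3,3) = 16.9896
Terminal payoffs V(N, i) = max(K - S_T, 0):
  V(3,0) = 0.000000; V(3,1) = 0.000000; V(3,2) = 3.504481; V(3,3) = 7.070357
Backward induction: V(k, i) = exp(-r*dt) * [p * V(k+1, i) + (1-p) * V(k+1, i+1)].
  V(2,0) = exp(-r*dt) * [p*0.000000 + (1-p)*0.000000] = 0.000000
  V(2,1) = exp(-r*dt) * [p*0.000000 + (1-p)*3.504481] = 1.763440
  V(2,2) = exp(-r*dt) * [p*3.504481 + (1-p)*7.070357] = 5.283371
  V(1,0) = exp(-r*dt) * [p*0.000000 + (1-p)*1.763440] = 0.887355
  V(1,1) = exp(-r*dt) * [p*1.763440 + (1-p)*5.283371] = 3.526882
  V(0,0) = exp(-r*dt) * [p*0.887355 + (1-p)*3.526882] = 2.211644

Answer: Price = V(0,0) = 2.2116


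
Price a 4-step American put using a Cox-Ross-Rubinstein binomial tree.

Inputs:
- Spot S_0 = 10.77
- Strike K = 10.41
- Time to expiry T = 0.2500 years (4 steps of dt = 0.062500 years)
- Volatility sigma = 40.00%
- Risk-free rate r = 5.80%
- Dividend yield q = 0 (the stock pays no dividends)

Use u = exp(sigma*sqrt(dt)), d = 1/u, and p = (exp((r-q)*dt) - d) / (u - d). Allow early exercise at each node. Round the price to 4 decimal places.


dt = T/N = 0.062500
u = exp(sigma*sqrt(dt)) = 1.105171; d = 1/u = 0.904837
p = (exp((r-q)*dt) - d) / (u - d) = 0.493148
Discount per step: exp(-r*dt) = 0.996382
Stock lattice S(k, i) with i counting down-moves:
  k=0: S(0,0) = 10.7700
  k=1: S(1,0) = 11.9027; S(1,1) = 9.7451
  k=2: S(2,0) = 13.1545; S(2,1) = 10.7700; S(2,2) = 8.8177
  k=3: S(3,0) = 14.5380; S(3,1) = 11.9027; S(3,2) = 9.7451; S(3,3) = 7.9786
  k=4: S(4,0) = 16.0670; S(4,1) = 13.1545; S(4,2) = 10.7700; S(4,3) = 8.8177; S(4,4) = 7.2193
Terminal payoffs V(N, i) = max(K - S_T, 0):
  V(4,0) = 0.000000; V(4,1) = 0.000000; V(4,2) = 0.000000; V(4,3) = 1.592270; V(4,4) = 3.190653
Backward induction: V(k, i) = exp(-r*dt) * [p * V(k+1, i) + (1-p) * V(k+1, i+1)]; then take max(V_cont, immediate exercise) for American.
  V(3,0) = exp(-r*dt) * [p*0.000000 + (1-p)*0.000000] = 0.000000; exercise = 0.000000; V(3,0) = max -> 0.000000
  V(3,1) = exp(-r*dt) * [p*0.000000 + (1-p)*0.000000] = 0.000000; exercise = 0.000000; V(3,1) = max -> 0.000000
  V(3,2) = exp(-r*dt) * [p*0.000000 + (1-p)*1.592270] = 0.804124; exercise = 0.664901; V(3,2) = max -> 0.804124
  V(3,3) = exp(-r*dt) * [p*1.592270 + (1-p)*3.190653] = 2.393720; exercise = 2.431388; V(3,3) = max -> 2.431388
  V(2,0) = exp(-r*dt) * [p*0.000000 + (1-p)*0.000000] = 0.000000; exercise = 0.000000; V(2,0) = max -> 0.000000
  V(2,1) = exp(-r*dt) * [p*0.000000 + (1-p)*0.804124] = 0.406097; exercise = 0.000000; V(2,1) = max -> 0.406097
  V(2,2) = exp(-r*dt) * [p*0.804124 + (1-p)*2.431388] = 1.623011; exercise = 1.592270; V(2,2) = max -> 1.623011
  V(1,0) = exp(-r*dt) * [p*0.000000 + (1-p)*0.406097] = 0.205086; exercise = 0.000000; V(1,0) = max -> 0.205086
  V(1,1) = exp(-r*dt) * [p*0.406097 + (1-p)*1.623011] = 1.019190; exercise = 0.664901; V(1,1) = max -> 1.019190
  V(0,0) = exp(-r*dt) * [p*0.205086 + (1-p)*1.019190] = 0.615481; exercise = 0.000000; V(0,0) = max -> 0.615481

Answer: Price = V(0,0) = 0.6155


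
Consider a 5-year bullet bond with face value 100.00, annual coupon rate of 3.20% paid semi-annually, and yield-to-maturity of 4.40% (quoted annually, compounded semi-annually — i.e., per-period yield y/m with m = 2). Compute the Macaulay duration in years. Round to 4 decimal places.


Answer: Macaulay duration = 4.6485 years

Derivation:
Coupon per period c = face * coupon_rate / m = 1.600000
Periods per year m = 2; per-period yield y/m = 0.022000
Number of cashflows N = 10
Cashflows (t years, CF_t, discount factor 1/(1+y/m)^(m*t), PV):
  t = 0.5000: CF_t = 1.600000, DF = 0.978474, PV = 1.565558
  t = 1.0000: CF_t = 1.600000, DF = 0.957411, PV = 1.531857
  t = 1.5000: CF_t = 1.600000, DF = 0.936801, PV = 1.498881
  t = 2.0000: CF_t = 1.600000, DF = 0.916635, PV = 1.466616
  t = 2.5000: CF_t = 1.600000, DF = 0.896903, PV = 1.435045
  t = 3.0000: CF_t = 1.600000, DF = 0.877596, PV = 1.404154
  t = 3.5000: CF_t = 1.600000, DF = 0.858704, PV = 1.373927
  t = 4.0000: CF_t = 1.600000, DF = 0.840220, PV = 1.344351
  t = 4.5000: CF_t = 1.600000, DF = 0.822133, PV = 1.315412
  t = 5.0000: CF_t = 101.600000, DF = 0.804435, PV = 81.730612
Price P = sum_t PV_t = 94.666413
Macaulay numerator sum_t t * PV_t:
  t * PV_t at t = 0.5000: 0.782779
  t * PV_t at t = 1.0000: 1.531857
  t * PV_t at t = 1.5000: 2.248322
  t * PV_t at t = 2.0000: 2.933232
  t * PV_t at t = 2.5000: 3.587612
  t * PV_t at t = 3.0000: 4.212461
  t * PV_t at t = 3.5000: 4.808745
  t * PV_t at t = 4.0000: 5.377406
  t * PV_t at t = 4.5000: 5.919356
  t * PV_t at t = 5.0000: 408.653059
Macaulay duration D = (sum_t t * PV_t) / P = 440.054828 / 94.666413 = 4.648479


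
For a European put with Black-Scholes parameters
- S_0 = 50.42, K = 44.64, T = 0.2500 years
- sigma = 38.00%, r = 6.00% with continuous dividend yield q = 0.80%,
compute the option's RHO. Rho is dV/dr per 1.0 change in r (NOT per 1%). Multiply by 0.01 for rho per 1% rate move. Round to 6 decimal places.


Answer: Rho = -2.963116

Derivation:
d1 = 0.8042505457; d2 = 0.6142505457
phi(d1) = 0.2887055399; exp(-qT) = 0.9980019987; exp(-rT) = 0.9851119396
N(-d2) = 0.2695248884
Rho = -K*T*exp(-rT)*N(-d2) = -44.6400 * 0.2500 * 0.9851119396 * 0.2695248884 = -2.963116


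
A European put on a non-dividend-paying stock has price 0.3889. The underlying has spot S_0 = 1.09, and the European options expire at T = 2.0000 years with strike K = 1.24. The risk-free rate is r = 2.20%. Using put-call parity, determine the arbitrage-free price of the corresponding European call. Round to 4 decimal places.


Answer: Call price = 0.2923

Derivation:
Put-call parity: C - P = S_0 * exp(-qT) - K * exp(-rT).
S_0 * exp(-qT) = 1.0900 * 1.00000000 = 1.09000000
K * exp(-rT) = 1.2400 * 0.95695396 = 1.18662291
C = P + S*exp(-qT) - K*exp(-rT)
C = 0.3889 + 1.09000000 - 1.18662291 = 0.2923


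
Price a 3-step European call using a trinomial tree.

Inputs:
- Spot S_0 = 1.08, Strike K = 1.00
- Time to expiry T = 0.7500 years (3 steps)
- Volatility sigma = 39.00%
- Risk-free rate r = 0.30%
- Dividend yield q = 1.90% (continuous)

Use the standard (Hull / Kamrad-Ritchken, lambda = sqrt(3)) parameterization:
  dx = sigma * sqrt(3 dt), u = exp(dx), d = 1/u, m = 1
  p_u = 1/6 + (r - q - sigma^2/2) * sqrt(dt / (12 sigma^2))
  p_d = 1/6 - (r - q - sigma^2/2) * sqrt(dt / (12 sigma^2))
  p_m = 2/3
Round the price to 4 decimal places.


Answer: Price = V(0,0) = 0.1722

Derivation:
dt = T/N = 0.250000; dx = sigma*sqrt(3*dt) = 0.337750
u = exp(dx) = 1.401790; d = 1/u = 0.713374
p_u = 0.132599, p_m = 0.666667, p_d = 0.200734
Discount per step: exp(-r*dt) = 0.999250
Stock lattice S(k, j) with j the centered position index:
  k=0: S(0,+0) = 1.0800
  k=1: S(1,-1) = 0.7704; S(1,+0) = 1.0800; S(1,+1) = 1.5139
  k=2: S(2,-2) = 0.5496; S(2,-1) = 0.7704; S(2,+0) = 1.0800; S(2,+1) = 1.5139; S(2,+2) = 2.1222
  k=3: S(3,-3) = 0.3921; S(3,-2) = 0.5496; S(3,-1) = 0.7704; S(3,+0) = 1.0800; S(3,+1) = 1.5139; S(3,+2) = 2.1222; S(3,+3) = 2.9749
Terminal payoffs V(N, j) = max(S_T - K, 0):
  V(3,-3) = 0.000000; V(3,-2) = 0.000000; V(3,-1) = 0.000000; V(3,+0) = 0.080000; V(3,+1) = 0.513933; V(3,+2) = 1.122216; V(3,+3) = 1.974901
Backward induction: V(k, j) = exp(-r*dt) * [p_u * V(k+1, j+1) + p_m * V(k+1, j) + p_d * V(k+1, j-1)]
  V(2,-2) = exp(-r*dt) * [p_u*0.000000 + p_m*0.000000 + p_d*0.000000] = 0.000000
  V(2,-1) = exp(-r*dt) * [p_u*0.080000 + p_m*0.000000 + p_d*0.000000] = 0.010600
  V(2,+0) = exp(-r*dt) * [p_u*0.513933 + p_m*0.080000 + p_d*0.000000] = 0.121389
  V(2,+1) = exp(-r*dt) * [p_u*1.122216 + p_m*0.513933 + p_d*0.080000] = 0.507105
  V(2,+2) = exp(-r*dt) * [p_u*1.974901 + p_m*1.122216 + p_d*0.513933] = 1.112344
  V(1,-1) = exp(-r*dt) * [p_u*0.121389 + p_m*0.010600 + p_d*0.000000] = 0.023145
  V(1,+0) = exp(-r*dt) * [p_u*0.507105 + p_m*0.121389 + p_d*0.010600] = 0.150183
  V(1,+1) = exp(-r*dt) * [p_u*1.112344 + p_m*0.507105 + p_d*0.121389] = 0.509551
  V(0,+0) = exp(-r*dt) * [p_u*0.509551 + p_m*0.150183 + p_d*0.023145] = 0.172205


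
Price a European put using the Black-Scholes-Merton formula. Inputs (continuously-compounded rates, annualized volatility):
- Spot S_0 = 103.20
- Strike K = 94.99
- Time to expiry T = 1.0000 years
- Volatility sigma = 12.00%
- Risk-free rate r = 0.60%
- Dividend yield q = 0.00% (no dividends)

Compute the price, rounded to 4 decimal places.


Answer: Price = 1.5769

Derivation:
d1 = (ln(S/K) + (r - q + 0.5*sigma^2) * T) / (sigma * sqrt(T)) = 0.80081025
d2 = d1 - sigma * sqrt(T) = 0.68081025
exp(-rT) = 0.99401796; exp(-qT) = 1.00000000
P = K * exp(-rT) * N(-d2) - S_0 * exp(-qT) * N(-d1)
N(-d1) = 0.21162075; N(-d2) = 0.24799578
P = 94.9900 * 0.99401796 * 0.24799578 - 103.2000 * 1.00000000 * 0.21162075 = 1.5769


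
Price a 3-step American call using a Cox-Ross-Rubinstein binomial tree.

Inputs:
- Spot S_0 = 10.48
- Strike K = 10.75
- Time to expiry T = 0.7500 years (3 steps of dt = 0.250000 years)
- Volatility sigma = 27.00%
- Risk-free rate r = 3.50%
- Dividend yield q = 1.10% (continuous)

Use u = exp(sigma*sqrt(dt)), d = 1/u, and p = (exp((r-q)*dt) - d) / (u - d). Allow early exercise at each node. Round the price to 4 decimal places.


dt = T/N = 0.250000
u = exp(sigma*sqrt(dt)) = 1.144537; d = 1/u = 0.873716
p = (exp((r-q)*dt) - d) / (u - d) = 0.488523
Discount per step: exp(-r*dt) = 0.991288
Stock lattice S(k, i) with i counting down-moves:
  k=0: S(0,0) = 10.4800
  k=1: S(1,0) = 11.9947; S(1,1) = 9.1565
  k=2: S(2,0) = 13.7284; S(2,1) = 10.4800; S(2,2) = 8.0002
  k=3: S(3,0) = 15.7127; S(3,1) = 11.9947; S(3,2) = 9.1565; S(3,3) = 6.9899
Terminal payoffs V(N, i) = max(S_T - K, 0):
  V(3,0) = 4.962690; V(3,1) = 1.244746; V(3,2) = 0.000000; V(3,3) = 0.000000
Backward induction: V(k, i) = exp(-r*dt) * [p * V(k+1, i) + (1-p) * V(k+1, i+1)]; then take max(V_cont, immediate exercise) for American.
  V(2,0) = exp(-r*dt) * [p*4.962690 + (1-p)*1.244746] = 3.034378; exercise = 2.978427; V(2,0) = max -> 3.034378
  V(2,1) = exp(-r*dt) * [p*1.244746 + (1-p)*0.000000] = 0.602789; exercise = 0.000000; V(2,1) = max -> 0.602789
  V(2,2) = exp(-r*dt) * [p*0.000000 + (1-p)*0.000000] = 0.000000; exercise = 0.000000; V(2,2) = max -> 0.000000
  V(1,0) = exp(-r*dt) * [p*3.034378 + (1-p)*0.602789] = 1.775075; exercise = 1.244746; V(1,0) = max -> 1.775075
  V(1,1) = exp(-r*dt) * [p*0.602789 + (1-p)*0.000000] = 0.291911; exercise = 0.000000; V(1,1) = max -> 0.291911
  V(0,0) = exp(-r*dt) * [p*1.775075 + (1-p)*0.291911] = 1.007615; exercise = 0.000000; V(0,0) = max -> 1.007615

Answer: Price = V(0,0) = 1.0076


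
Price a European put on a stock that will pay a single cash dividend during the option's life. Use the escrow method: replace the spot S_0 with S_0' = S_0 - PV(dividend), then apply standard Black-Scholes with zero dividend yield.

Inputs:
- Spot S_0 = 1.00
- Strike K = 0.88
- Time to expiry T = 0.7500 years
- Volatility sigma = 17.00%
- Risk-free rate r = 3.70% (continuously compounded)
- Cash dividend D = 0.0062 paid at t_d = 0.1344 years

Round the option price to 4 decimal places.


PV(D) = D * exp(-r * t_d) = 0.0062 * 0.99503954 = 0.00616925
S_0' = S_0 - PV(D) = 1.0000 - 0.00616925 = 0.99383075
d1 = (ln(S_0'/K) + (r + sigma^2/2)*T) / (sigma*sqrt(T)) = 1.08835632
d2 = d1 - sigma*sqrt(T) = 0.94113200
exp(-rT) = 0.97263149
N(-d1) = 0.13821892; N(-d2) = 0.17331861
P = K * exp(-rT) * N(-d2) - S_0' * N(-d1) = 0.8800 * 0.97263149 * 0.17331861 - 0.99383075 * 0.13821892 = 0.0110

Answer: Price = 0.0110


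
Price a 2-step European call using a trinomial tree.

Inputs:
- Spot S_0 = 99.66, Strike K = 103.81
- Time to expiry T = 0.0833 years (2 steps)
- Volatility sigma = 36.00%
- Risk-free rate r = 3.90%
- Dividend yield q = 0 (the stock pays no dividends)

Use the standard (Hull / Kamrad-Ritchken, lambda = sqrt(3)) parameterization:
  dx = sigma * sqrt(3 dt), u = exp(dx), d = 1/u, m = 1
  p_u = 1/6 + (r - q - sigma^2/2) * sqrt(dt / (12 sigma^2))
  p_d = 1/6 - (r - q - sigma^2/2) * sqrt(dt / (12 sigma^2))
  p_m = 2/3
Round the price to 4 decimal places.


Answer: Price = V(0,0) = 2.6744

Derivation:
dt = T/N = 0.041650; dx = sigma*sqrt(3*dt) = 0.127254
u = exp(dx) = 1.135705; d = 1/u = 0.880510
p_u = 0.162445, p_m = 0.666667, p_d = 0.170889
Discount per step: exp(-r*dt) = 0.998377
Stock lattice S(k, j) with j the centered position index:
  k=0: S(0,+0) = 99.6600
  k=1: S(1,-1) = 87.7516; S(1,+0) = 99.6600; S(1,+1) = 113.1844
  k=2: S(2,-2) = 77.2662; S(2,-1) = 87.7516; S(2,+0) = 99.6600; S(2,+1) = 113.1844; S(2,+2) = 128.5441
Terminal payoffs V(N, j) = max(S_T - K, 0):
  V(2,-2) = 0.000000; V(2,-1) = 0.000000; V(2,+0) = 0.000000; V(2,+1) = 9.374378; V(2,+2) = 24.734085
Backward induction: V(k, j) = exp(-r*dt) * [p_u * V(k+1, j+1) + p_m * V(k+1, j) + p_d * V(k+1, j-1)]
  V(1,-1) = exp(-r*dt) * [p_u*0.000000 + p_m*0.000000 + p_d*0.000000] = 0.000000
  V(1,+0) = exp(-r*dt) * [p_u*9.374378 + p_m*0.000000 + p_d*0.000000] = 1.520345
  V(1,+1) = exp(-r*dt) * [p_u*24.734085 + p_m*9.374378 + p_d*0.000000] = 10.250837
  V(0,+0) = exp(-r*dt) * [p_u*10.250837 + p_m*1.520345 + p_d*0.000000] = 2.674408


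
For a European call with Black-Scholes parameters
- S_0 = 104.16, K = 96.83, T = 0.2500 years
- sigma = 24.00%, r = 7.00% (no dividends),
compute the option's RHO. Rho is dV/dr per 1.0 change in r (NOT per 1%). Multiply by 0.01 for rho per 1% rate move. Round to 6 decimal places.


Answer: Rho = 17.986631

Derivation:
d1 = 0.8139276236; d2 = 0.6939276236
phi(d1) = 0.2864539120; exp(-qT) = 1.0000000000; exp(-rT) = 0.9826522357
N(d2) = 0.7561362005
Rho = K*T*exp(-rT)*N(d2) = 96.8300 * 0.2500 * 0.9826522357 * 0.7561362005 = 17.986631


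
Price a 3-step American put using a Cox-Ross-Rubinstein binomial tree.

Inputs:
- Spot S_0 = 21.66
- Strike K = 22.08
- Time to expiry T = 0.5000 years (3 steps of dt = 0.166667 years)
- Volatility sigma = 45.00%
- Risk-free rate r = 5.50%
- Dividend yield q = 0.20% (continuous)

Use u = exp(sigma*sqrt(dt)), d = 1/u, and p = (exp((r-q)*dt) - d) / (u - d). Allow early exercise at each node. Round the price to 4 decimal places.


dt = T/N = 0.166667
u = exp(sigma*sqrt(dt)) = 1.201669; d = 1/u = 0.832176
p = (exp((r-q)*dt) - d) / (u - d) = 0.478213
Discount per step: exp(-r*dt) = 0.990875
Stock lattice S(k, i) with i counting down-moves:
  k=0: S(0,0) = 21.6600
  k=1: S(1,0) = 26.0282; S(1,1) = 18.0249
  k=2: S(2,0) = 31.2772; S(2,1) = 21.6600; S(2,2) = 14.9999
  k=3: S(3,0) = 37.5849; S(3,1) = 26.0282; S(3,2) = 18.0249; S(3,3) = 12.4826
Terminal payoffs V(N, i) = max(K - S_T, 0):
  V(3,0) = 0.000000; V(3,1) = 0.000000; V(3,2) = 4.055075; V(3,3) = 9.597445
Backward induction: V(k, i) = exp(-r*dt) * [p * V(k+1, i) + (1-p) * V(k+1, i+1)]; then take max(V_cont, immediate exercise) for American.
  V(2,0) = exp(-r*dt) * [p*0.000000 + (1-p)*0.000000] = 0.000000; exercise = 0.000000; V(2,0) = max -> 0.000000
  V(2,1) = exp(-r*dt) * [p*0.000000 + (1-p)*4.055075] = 2.096577; exercise = 0.420000; V(2,1) = max -> 2.096577
  V(2,2) = exp(-r*dt) * [p*4.055075 + (1-p)*9.597445] = 6.883620; exercise = 7.080096; V(2,2) = max -> 7.080096
  V(1,0) = exp(-r*dt) * [p*0.000000 + (1-p)*2.096577] = 1.083984; exercise = 0.000000; V(1,0) = max -> 1.083984
  V(1,1) = exp(-r*dt) * [p*2.096577 + (1-p)*7.080096] = 4.654053; exercise = 4.055075; V(1,1) = max -> 4.654053
  V(0,0) = exp(-r*dt) * [p*1.083984 + (1-p)*4.654053] = 2.919910; exercise = 0.420000; V(0,0) = max -> 2.919910

Answer: Price = V(0,0) = 2.9199


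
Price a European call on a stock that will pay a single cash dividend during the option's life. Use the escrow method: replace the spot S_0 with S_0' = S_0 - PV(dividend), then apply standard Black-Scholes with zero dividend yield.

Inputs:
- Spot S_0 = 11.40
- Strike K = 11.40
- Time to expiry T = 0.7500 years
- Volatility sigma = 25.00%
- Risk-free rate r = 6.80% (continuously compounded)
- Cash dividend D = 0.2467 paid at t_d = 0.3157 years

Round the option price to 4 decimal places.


Answer: Price = 1.1194

Derivation:
PV(D) = D * exp(-r * t_d) = 0.2467 * 0.97876119 = 0.24146039
S_0' = S_0 - PV(D) = 11.4000 - 0.24146039 = 11.15853961
d1 = (ln(S_0'/K) + (r + sigma^2/2)*T) / (sigma*sqrt(T)) = 0.24493154
d2 = d1 - sigma*sqrt(T) = 0.02842519
exp(-rT) = 0.95027867
N(d1) = 0.59674528; N(d2) = 0.51133848
C = S_0' * N(d1) - K * exp(-rT) * N(d2) = 11.15853961 * 0.59674528 - 11.4000 * 0.95027867 * 0.51133848 = 1.1194


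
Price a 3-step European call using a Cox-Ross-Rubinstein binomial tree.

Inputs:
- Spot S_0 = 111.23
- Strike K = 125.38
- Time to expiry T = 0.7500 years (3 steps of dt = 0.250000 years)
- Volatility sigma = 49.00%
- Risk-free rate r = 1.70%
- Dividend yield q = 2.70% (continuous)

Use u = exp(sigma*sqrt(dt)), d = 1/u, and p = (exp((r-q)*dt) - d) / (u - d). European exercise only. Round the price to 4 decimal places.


dt = T/N = 0.250000
u = exp(sigma*sqrt(dt)) = 1.277621; d = 1/u = 0.782705
p = (exp((r-q)*dt) - d) / (u - d) = 0.434010
Discount per step: exp(-r*dt) = 0.995759
Stock lattice S(k, i) with i counting down-moves:
  k=0: S(0,0) = 111.2300
  k=1: S(1,0) = 142.1098; S(1,1) = 87.0602
  k=2: S(2,0) = 181.5625; S(2,1) = 111.2300; S(2,2) = 68.1424
  k=3: S(3,0) = 231.9682; S(3,1) = 142.1098; S(3,2) = 87.0602; S(3,3) = 53.3354
Terminal payoffs V(N, i) = max(S_T - K, 0):
  V(3,0) = 106.588162; V(3,1) = 16.729819; V(3,2) = 0.000000; V(3,3) = 0.000000
Backward induction: V(k, i) = exp(-r*dt) * [p * V(k+1, i) + (1-p) * V(k+1, i+1)].
  V(2,0) = exp(-r*dt) * [p*106.588162 + (1-p)*16.729819] = 55.492847
  V(2,1) = exp(-r*dt) * [p*16.729819 + (1-p)*0.000000] = 7.230107
  V(2,2) = exp(-r*dt) * [p*0.000000 + (1-p)*0.000000] = 0.000000
  V(1,0) = exp(-r*dt) * [p*55.492847 + (1-p)*7.230107] = 28.057099
  V(1,1) = exp(-r*dt) * [p*7.230107 + (1-p)*0.000000] = 3.124627
  V(0,0) = exp(-r*dt) * [p*28.057099 + (1-p)*3.124627] = 13.886414

Answer: Price = V(0,0) = 13.8864


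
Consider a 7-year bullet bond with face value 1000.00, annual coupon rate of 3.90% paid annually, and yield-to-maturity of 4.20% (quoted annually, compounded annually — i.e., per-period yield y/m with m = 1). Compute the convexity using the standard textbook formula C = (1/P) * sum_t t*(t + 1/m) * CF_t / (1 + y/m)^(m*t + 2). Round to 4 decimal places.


Coupon per period c = face * coupon_rate / m = 39.000000
Periods per year m = 1; per-period yield y/m = 0.042000
Number of cashflows N = 7
Cashflows (t years, CF_t, discount factor 1/(1+y/m)^(m*t), PV):
  t = 1.0000: CF_t = 39.000000, DF = 0.959693, PV = 37.428023
  t = 2.0000: CF_t = 39.000000, DF = 0.921010, PV = 35.919408
  t = 3.0000: CF_t = 39.000000, DF = 0.883887, PV = 34.471601
  t = 4.0000: CF_t = 39.000000, DF = 0.848260, PV = 33.082150
  t = 5.0000: CF_t = 39.000000, DF = 0.814069, PV = 31.748705
  t = 6.0000: CF_t = 39.000000, DF = 0.781257, PV = 30.469006
  t = 7.0000: CF_t = 1039.000000, DF = 0.749766, PV = 779.007277
Price P = sum_t PV_t = 982.126171
Convexity numerator sum_t t*(t + 1/m) * CF_t / (1+y/m)^(m*t + 2):
  t = 1.0000: term = 68.943201
  t = 2.0000: term = 198.492902
  t = 3.0000: term = 380.984457
  t = 4.0000: term = 609.380130
  t = 5.0000: term = 877.226674
  t = 6.0000: term = 1178.615493
  t = 7.0000: term = 40178.535606
Convexity = (1/P) * sum = 43492.178463 / 982.126171 = 44.283698

Answer: Convexity = 44.2837


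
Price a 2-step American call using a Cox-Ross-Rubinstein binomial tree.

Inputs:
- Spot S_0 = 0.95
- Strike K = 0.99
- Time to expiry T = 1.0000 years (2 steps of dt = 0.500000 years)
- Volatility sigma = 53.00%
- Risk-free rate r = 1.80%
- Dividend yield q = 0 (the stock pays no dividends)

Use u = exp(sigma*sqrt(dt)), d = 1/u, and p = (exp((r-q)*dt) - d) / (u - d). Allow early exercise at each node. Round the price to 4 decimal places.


dt = T/N = 0.500000
u = exp(sigma*sqrt(dt)) = 1.454652; d = 1/u = 0.687450
p = (exp((r-q)*dt) - d) / (u - d) = 0.419174
Discount per step: exp(-r*dt) = 0.991040
Stock lattice S(k, i) with i counting down-moves:
  k=0: S(0,0) = 0.9500
  k=1: S(1,0) = 1.3819; S(1,1) = 0.6531
  k=2: S(2,0) = 2.0102; S(2,1) = 0.9500; S(2,2) = 0.4490
Terminal payoffs V(N, i) = max(S_T - K, 0):
  V(2,0) = 1.020211; V(2,1) = 0.000000; V(2,2) = 0.000000
Backward induction: V(k, i) = exp(-r*dt) * [p * V(k+1, i) + (1-p) * V(k+1, i+1)]; then take max(V_cont, immediate exercise) for American.
  V(1,0) = exp(-r*dt) * [p*1.020211 + (1-p)*0.000000] = 0.423814; exercise = 0.391919; V(1,0) = max -> 0.423814
  V(1,1) = exp(-r*dt) * [p*0.000000 + (1-p)*0.000000] = 0.000000; exercise = 0.000000; V(1,1) = max -> 0.000000
  V(0,0) = exp(-r*dt) * [p*0.423814 + (1-p)*0.000000] = 0.176060; exercise = 0.000000; V(0,0) = max -> 0.176060

Answer: Price = V(0,0) = 0.1761


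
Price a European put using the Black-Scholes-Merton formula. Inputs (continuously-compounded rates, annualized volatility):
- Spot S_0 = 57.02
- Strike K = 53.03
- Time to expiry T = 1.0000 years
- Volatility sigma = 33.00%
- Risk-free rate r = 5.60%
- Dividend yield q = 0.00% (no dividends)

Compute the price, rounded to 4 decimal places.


d1 = (ln(S/K) + (r - q + 0.5*sigma^2) * T) / (sigma * sqrt(T)) = 0.55452816
d2 = d1 - sigma * sqrt(T) = 0.22452816
exp(-rT) = 0.94553914; exp(-qT) = 1.00000000
P = K * exp(-rT) * N(-d2) - S_0 * exp(-qT) * N(-d1)
N(-d1) = 0.28960872; N(-d2) = 0.41117318
P = 53.0300 * 0.94553914 * 0.41117318 - 57.0200 * 1.00000000 * 0.28960872 = 4.1035

Answer: Price = 4.1035


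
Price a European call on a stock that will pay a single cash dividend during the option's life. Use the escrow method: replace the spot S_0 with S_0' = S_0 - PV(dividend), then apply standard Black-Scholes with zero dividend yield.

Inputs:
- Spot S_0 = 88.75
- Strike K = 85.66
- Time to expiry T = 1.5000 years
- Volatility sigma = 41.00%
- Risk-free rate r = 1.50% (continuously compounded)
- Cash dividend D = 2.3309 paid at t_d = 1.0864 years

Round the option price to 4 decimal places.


Answer: Price = 18.2558

Derivation:
PV(D) = D * exp(-r * t_d) = 2.3309 * 0.98383606 = 2.29322348
S_0' = S_0 - PV(D) = 88.7500 - 2.29322348 = 86.45677652
d1 = (ln(S_0'/K) + (r + sigma^2/2)*T) / (sigma*sqrt(T)) = 0.31431857
d2 = d1 - sigma*sqrt(T) = -0.18782683
exp(-rT) = 0.97775124
N(d1) = 0.62336045; N(d2) = 0.42550620
C = S_0' * N(d1) - K * exp(-rT) * N(d2) = 86.45677652 * 0.62336045 - 85.6600 * 0.97775124 * 0.42550620 = 18.2558


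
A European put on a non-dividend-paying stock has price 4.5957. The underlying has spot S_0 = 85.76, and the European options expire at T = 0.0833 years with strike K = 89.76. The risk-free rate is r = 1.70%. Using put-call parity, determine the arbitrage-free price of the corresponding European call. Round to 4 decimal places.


Put-call parity: C - P = S_0 * exp(-qT) - K * exp(-rT).
S_0 * exp(-qT) = 85.7600 * 1.00000000 = 85.76000000
K * exp(-rT) = 89.7600 * 0.99858490 = 89.63298082
C = P + S*exp(-qT) - K*exp(-rT)
C = 4.5957 + 85.76000000 - 89.63298082 = 0.7227

Answer: Call price = 0.7227


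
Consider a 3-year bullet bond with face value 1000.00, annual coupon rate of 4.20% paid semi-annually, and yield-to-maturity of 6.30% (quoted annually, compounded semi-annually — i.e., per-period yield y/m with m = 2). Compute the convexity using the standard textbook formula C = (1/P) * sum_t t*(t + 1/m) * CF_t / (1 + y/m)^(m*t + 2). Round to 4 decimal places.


Answer: Convexity = 9.1903

Derivation:
Coupon per period c = face * coupon_rate / m = 21.000000
Periods per year m = 2; per-period yield y/m = 0.031500
Number of cashflows N = 6
Cashflows (t years, CF_t, discount factor 1/(1+y/m)^(m*t), PV):
  t = 0.5000: CF_t = 21.000000, DF = 0.969462, PV = 20.358701
  t = 1.0000: CF_t = 21.000000, DF = 0.939856, PV = 19.736986
  t = 1.5000: CF_t = 21.000000, DF = 0.911155, PV = 19.134257
  t = 2.0000: CF_t = 21.000000, DF = 0.883330, PV = 18.549934
  t = 2.5000: CF_t = 21.000000, DF = 0.856355, PV = 17.983455
  t = 3.0000: CF_t = 1021.000000, DF = 0.830204, PV = 847.637864
Price P = sum_t PV_t = 943.401196
Convexity numerator sum_t t*(t + 1/m) * CF_t / (1+y/m)^(m*t + 2):
  t = 0.5000: term = 9.567128
  t = 1.0000: term = 27.824901
  t = 1.5000: term = 53.950365
  t = 2.0000: term = 87.171377
  t = 2.5000: term = 126.763999
  t = 3.0000: term = 8364.908267
Convexity = (1/P) * sum = 8670.186037 / 943.401196 = 9.190349


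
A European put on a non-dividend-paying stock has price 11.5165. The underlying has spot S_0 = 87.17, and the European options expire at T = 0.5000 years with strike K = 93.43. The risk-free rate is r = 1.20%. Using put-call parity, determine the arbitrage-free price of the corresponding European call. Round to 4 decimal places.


Answer: Call price = 5.8154

Derivation:
Put-call parity: C - P = S_0 * exp(-qT) - K * exp(-rT).
S_0 * exp(-qT) = 87.1700 * 1.00000000 = 87.17000000
K * exp(-rT) = 93.4300 * 0.99401796 = 92.87109838
C = P + S*exp(-qT) - K*exp(-rT)
C = 11.5165 + 87.17000000 - 92.87109838 = 5.8154


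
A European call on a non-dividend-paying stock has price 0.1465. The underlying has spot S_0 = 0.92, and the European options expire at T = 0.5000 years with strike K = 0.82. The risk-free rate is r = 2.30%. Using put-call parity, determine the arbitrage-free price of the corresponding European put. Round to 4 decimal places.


Put-call parity: C - P = S_0 * exp(-qT) - K * exp(-rT).
S_0 * exp(-qT) = 0.9200 * 1.00000000 = 0.92000000
K * exp(-rT) = 0.8200 * 0.98856587 = 0.81062402
P = C - S*exp(-qT) + K*exp(-rT)
P = 0.1465 - 0.92000000 + 0.81062402 = 0.0371

Answer: Put price = 0.0371


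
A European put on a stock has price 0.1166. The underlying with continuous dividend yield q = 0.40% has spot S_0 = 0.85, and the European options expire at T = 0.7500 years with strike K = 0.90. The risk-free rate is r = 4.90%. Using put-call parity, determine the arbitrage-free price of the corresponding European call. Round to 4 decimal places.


Put-call parity: C - P = S_0 * exp(-qT) - K * exp(-rT).
S_0 * exp(-qT) = 0.8500 * 0.99700450 = 0.84745382
K * exp(-rT) = 0.9000 * 0.96391708 = 0.86752538
C = P + S*exp(-qT) - K*exp(-rT)
C = 0.1166 + 0.84745382 - 0.86752538 = 0.0965

Answer: Call price = 0.0965


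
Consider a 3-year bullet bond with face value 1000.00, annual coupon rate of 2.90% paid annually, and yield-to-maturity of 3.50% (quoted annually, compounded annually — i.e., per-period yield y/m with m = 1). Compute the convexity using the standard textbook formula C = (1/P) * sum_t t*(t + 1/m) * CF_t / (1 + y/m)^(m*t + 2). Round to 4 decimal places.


Answer: Convexity = 10.7819

Derivation:
Coupon per period c = face * coupon_rate / m = 29.000000
Periods per year m = 1; per-period yield y/m = 0.035000
Number of cashflows N = 3
Cashflows (t years, CF_t, discount factor 1/(1+y/m)^(m*t), PV):
  t = 1.0000: CF_t = 29.000000, DF = 0.966184, PV = 28.019324
  t = 2.0000: CF_t = 29.000000, DF = 0.933511, PV = 27.071810
  t = 3.0000: CF_t = 1029.000000, DF = 0.901943, PV = 928.099044
Price P = sum_t PV_t = 983.190178
Convexity numerator sum_t t*(t + 1/m) * CF_t / (1+y/m)^(m*t + 2):
  t = 1.0000: term = 52.312677
  t = 2.0000: term = 151.630948
  t = 3.0000: term = 10396.684664
Convexity = (1/P) * sum = 10600.628289 / 983.190178 = 10.781870


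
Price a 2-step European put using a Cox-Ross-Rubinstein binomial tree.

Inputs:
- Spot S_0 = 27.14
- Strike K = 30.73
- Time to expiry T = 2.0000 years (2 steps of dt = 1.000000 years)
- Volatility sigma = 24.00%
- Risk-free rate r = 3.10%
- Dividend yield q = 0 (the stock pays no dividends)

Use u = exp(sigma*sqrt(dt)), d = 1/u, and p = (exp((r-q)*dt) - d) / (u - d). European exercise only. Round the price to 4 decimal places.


dt = T/N = 1.000000
u = exp(sigma*sqrt(dt)) = 1.271249; d = 1/u = 0.786628
p = (exp((r-q)*dt) - d) / (u - d) = 0.505256
Discount per step: exp(-r*dt) = 0.969476
Stock lattice S(k, i) with i counting down-moves:
  k=0: S(0,0) = 27.1400
  k=1: S(1,0) = 34.5017; S(1,1) = 21.3491
  k=2: S(2,0) = 43.8603; S(2,1) = 27.1400; S(2,2) = 16.7938
Terminal payoffs V(N, i) = max(K - S_T, 0):
  V(2,0) = 0.000000; V(2,1) = 3.590000; V(2,2) = 13.936219
Backward induction: V(k, i) = exp(-r*dt) * [p * V(k+1, i) + (1-p) * V(k+1, i+1)].
  V(1,0) = exp(-r*dt) * [p*0.000000 + (1-p)*3.590000] = 1.721917
  V(1,1) = exp(-r*dt) * [p*3.590000 + (1-p)*13.936219] = 8.442904
  V(0,0) = exp(-r*dt) * [p*1.721917 + (1-p)*8.442904] = 4.893028

Answer: Price = V(0,0) = 4.8930


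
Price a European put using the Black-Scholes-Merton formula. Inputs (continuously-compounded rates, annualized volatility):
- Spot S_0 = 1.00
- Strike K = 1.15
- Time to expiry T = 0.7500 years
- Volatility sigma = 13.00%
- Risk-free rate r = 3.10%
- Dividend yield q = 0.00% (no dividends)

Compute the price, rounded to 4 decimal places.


d1 = (ln(S/K) + (r - q + 0.5*sigma^2) * T) / (sigma * sqrt(T)) = -0.97860375
d2 = d1 - sigma * sqrt(T) = -1.09118706
exp(-rT) = 0.97701820; exp(-qT) = 1.00000000
P = K * exp(-rT) * N(-d2) - S_0 * exp(-qT) * N(-d1)
N(-d1) = 0.83611210; N(-d2) = 0.86240471
P = 1.1500 * 0.97701820 * 0.86240471 - 1.0000 * 1.00000000 * 0.83611210 = 0.1329

Answer: Price = 0.1329


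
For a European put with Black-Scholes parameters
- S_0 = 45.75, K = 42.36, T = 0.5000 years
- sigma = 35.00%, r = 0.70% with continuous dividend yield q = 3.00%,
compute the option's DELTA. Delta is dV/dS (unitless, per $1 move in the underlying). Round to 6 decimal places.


Answer: Delta = -0.343684

Derivation:
d1 = 0.3883522204; d2 = 0.1408648470
phi(d1) = 0.3699648578; exp(-qT) = 0.9851119396; exp(-rT) = 0.9965061179
N(-d1) = 0.3488776987
Delta = -exp(-qT) * N(-d1) = -0.9851119396 * 0.3488776987 = -0.343684


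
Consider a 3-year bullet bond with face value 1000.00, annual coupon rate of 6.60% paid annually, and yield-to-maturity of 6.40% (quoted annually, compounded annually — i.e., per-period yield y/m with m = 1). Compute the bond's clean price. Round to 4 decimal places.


Coupon per period c = face * coupon_rate / m = 66.000000
Periods per year m = 1; per-period yield y/m = 0.064000
Number of cashflows N = 3
Cashflows (t years, CF_t, discount factor 1/(1+y/m)^(m*t), PV):
  t = 1.0000: CF_t = 66.000000, DF = 0.939850, PV = 62.030075
  t = 2.0000: CF_t = 66.000000, DF = 0.883317, PV = 58.298943
  t = 3.0000: CF_t = 1066.000000, DF = 0.830185, PV = 884.977687
Price P = sum_t PV_t = 1005.306705

Answer: Price = 1005.3067


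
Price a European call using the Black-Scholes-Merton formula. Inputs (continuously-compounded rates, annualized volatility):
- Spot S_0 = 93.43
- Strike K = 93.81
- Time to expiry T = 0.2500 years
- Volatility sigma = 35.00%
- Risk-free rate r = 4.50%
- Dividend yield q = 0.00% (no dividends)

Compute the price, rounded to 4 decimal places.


d1 = (ln(S/K) + (r - q + 0.5*sigma^2) * T) / (sigma * sqrt(T)) = 0.12859162
d2 = d1 - sigma * sqrt(T) = -0.04640838
exp(-rT) = 0.98881304; exp(-qT) = 1.00000000
C = S_0 * exp(-qT) * N(d1) - K * exp(-rT) * N(d2)
N(d1) = 0.55115960; N(d2) = 0.48149238
C = 93.4300 * 1.00000000 * 0.55115960 - 93.8100 * 0.98881304 * 0.48149238 = 6.8313

Answer: Price = 6.8313


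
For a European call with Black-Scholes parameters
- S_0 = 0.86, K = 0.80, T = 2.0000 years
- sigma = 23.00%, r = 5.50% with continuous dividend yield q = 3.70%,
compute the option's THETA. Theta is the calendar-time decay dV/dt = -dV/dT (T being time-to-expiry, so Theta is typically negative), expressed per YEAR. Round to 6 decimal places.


d1 = 0.4956531438; d2 = 0.1703840244
phi(d1) = 0.3528280142; exp(-qT) = 0.9286716938; exp(-rT) = 0.8958341353
Theta = -S*exp(-qT)*phi(d1)*sigma/(2*sqrt(T)) - r*K*exp(-rT)*N(d2) + q*S*exp(-qT)*N(d1)
N(d1) = 0.6899304245; N(d2) = 0.5676459325; sqrt(T) = 1.4142135624
Term 1 = -0.8600 * 0.9286716938 * 0.3528280142 * 0.2300 / (2 * 1.4142135624) = -0.0229142983
Term 2 = -0.0550 * 0.8000 * 0.8958341353 * 0.5676459325 = -0.0223747305
Term 3 = 0.0370 * 0.8600 * 0.9286716938 * 0.6899304245 = 0.0203876740
Theta = -0.0229142983 + (-0.0223747305) + (0.0203876740) = -0.024901

Answer: Theta = -0.024901


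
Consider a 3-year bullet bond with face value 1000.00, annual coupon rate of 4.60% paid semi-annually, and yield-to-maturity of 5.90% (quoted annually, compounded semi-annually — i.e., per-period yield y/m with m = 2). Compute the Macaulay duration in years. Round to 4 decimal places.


Answer: Macaulay duration = 2.8328 years

Derivation:
Coupon per period c = face * coupon_rate / m = 23.000000
Periods per year m = 2; per-period yield y/m = 0.029500
Number of cashflows N = 6
Cashflows (t years, CF_t, discount factor 1/(1+y/m)^(m*t), PV):
  t = 0.5000: CF_t = 23.000000, DF = 0.971345, PV = 22.340942
  t = 1.0000: CF_t = 23.000000, DF = 0.943512, PV = 21.700770
  t = 1.5000: CF_t = 23.000000, DF = 0.916476, PV = 21.078941
  t = 2.0000: CF_t = 23.000000, DF = 0.890214, PV = 20.474930
  t = 2.5000: CF_t = 23.000000, DF = 0.864706, PV = 19.888228
  t = 3.0000: CF_t = 1023.000000, DF = 0.839928, PV = 859.246018
Price P = sum_t PV_t = 964.729828
Macaulay numerator sum_t t * PV_t:
  t * PV_t at t = 0.5000: 11.170471
  t * PV_t at t = 1.0000: 21.700770
  t * PV_t at t = 1.5000: 31.618411
  t * PV_t at t = 2.0000: 40.949861
  t * PV_t at t = 2.5000: 49.720569
  t * PV_t at t = 3.0000: 2577.738053
Macaulay duration D = (sum_t t * PV_t) / P = 2732.898134 / 964.729828 = 2.832812


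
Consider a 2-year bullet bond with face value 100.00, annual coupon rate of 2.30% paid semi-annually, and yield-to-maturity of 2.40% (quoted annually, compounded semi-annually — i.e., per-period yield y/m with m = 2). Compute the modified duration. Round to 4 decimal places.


Coupon per period c = face * coupon_rate / m = 1.150000
Periods per year m = 2; per-period yield y/m = 0.012000
Number of cashflows N = 4
Cashflows (t years, CF_t, discount factor 1/(1+y/m)^(m*t), PV):
  t = 0.5000: CF_t = 1.150000, DF = 0.988142, PV = 1.136364
  t = 1.0000: CF_t = 1.150000, DF = 0.976425, PV = 1.122889
  t = 1.5000: CF_t = 1.150000, DF = 0.964847, PV = 1.109574
  t = 2.0000: CF_t = 101.150000, DF = 0.953406, PV = 96.437032
Price P = sum_t PV_t = 99.805859
First compute Macaulay numerator sum_t t * PV_t:
  t * PV_t at t = 0.5000: 0.568182
  t * PV_t at t = 1.0000: 1.122889
  t * PV_t at t = 1.5000: 1.664361
  t * PV_t at t = 2.0000: 192.874065
Macaulay duration D = 196.229496 / 99.805859 = 1.966112
Modified duration = D / (1 + y/m) = 1.966112 / (1 + 0.012000) = 1.942798

Answer: Modified duration = 1.9428


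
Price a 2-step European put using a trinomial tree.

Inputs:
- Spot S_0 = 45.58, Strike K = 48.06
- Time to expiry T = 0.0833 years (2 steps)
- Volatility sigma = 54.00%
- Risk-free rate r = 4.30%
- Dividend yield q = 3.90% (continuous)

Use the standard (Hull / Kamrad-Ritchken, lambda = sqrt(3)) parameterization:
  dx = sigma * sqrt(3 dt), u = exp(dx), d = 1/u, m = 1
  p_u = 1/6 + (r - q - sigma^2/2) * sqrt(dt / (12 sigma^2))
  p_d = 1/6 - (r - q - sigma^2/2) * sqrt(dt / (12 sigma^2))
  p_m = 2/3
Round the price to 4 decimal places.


dt = T/N = 0.041650; dx = sigma*sqrt(3*dt) = 0.190881
u = exp(dx) = 1.210315; d = 1/u = 0.826231
p_u = 0.151196, p_m = 0.666667, p_d = 0.182137
Discount per step: exp(-r*dt) = 0.998211
Stock lattice S(k, j) with j the centered position index:
  k=0: S(0,+0) = 45.5800
  k=1: S(1,-1) = 37.6596; S(1,+0) = 45.5800; S(1,+1) = 55.1662
  k=2: S(2,-2) = 31.1156; S(2,-1) = 37.6596; S(2,+0) = 45.5800; S(2,+1) = 55.1662; S(2,+2) = 66.7684
Terminal payoffs V(N, j) = max(K - S_T, 0):
  V(2,-2) = 16.944449; V(2,-1) = 10.400382; V(2,+0) = 2.480000; V(2,+1) = 0.000000; V(2,+2) = 0.000000
Backward induction: V(k, j) = exp(-r*dt) * [p_u * V(k+1, j+1) + p_m * V(k+1, j) + p_d * V(k+1, j-1)]
  V(1,-1) = exp(-r*dt) * [p_u*2.480000 + p_m*10.400382 + p_d*16.944449] = 10.376166
  V(1,+0) = exp(-r*dt) * [p_u*0.000000 + p_m*2.480000 + p_d*10.400382] = 3.541280
  V(1,+1) = exp(-r*dt) * [p_u*0.000000 + p_m*0.000000 + p_d*2.480000] = 0.450891
  V(0,+0) = exp(-r*dt) * [p_u*0.450891 + p_m*3.541280 + p_d*10.376166] = 4.311182

Answer: Price = V(0,0) = 4.3112


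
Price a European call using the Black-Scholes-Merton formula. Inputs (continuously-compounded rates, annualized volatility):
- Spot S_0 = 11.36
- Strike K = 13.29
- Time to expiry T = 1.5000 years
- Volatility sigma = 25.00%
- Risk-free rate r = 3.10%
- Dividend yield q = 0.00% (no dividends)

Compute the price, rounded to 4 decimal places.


d1 = (ln(S/K) + (r - q + 0.5*sigma^2) * T) / (sigma * sqrt(T)) = -0.20751574
d2 = d1 - sigma * sqrt(T) = -0.51370196
exp(-rT) = 0.95456456; exp(-qT) = 1.00000000
C = S_0 * exp(-qT) * N(d1) - K * exp(-rT) * N(d2)
N(d1) = 0.41780355; N(d2) = 0.30373019
C = 11.3600 * 1.00000000 * 0.41780355 - 13.2900 * 0.95456456 * 0.30373019 = 0.8931

Answer: Price = 0.8931


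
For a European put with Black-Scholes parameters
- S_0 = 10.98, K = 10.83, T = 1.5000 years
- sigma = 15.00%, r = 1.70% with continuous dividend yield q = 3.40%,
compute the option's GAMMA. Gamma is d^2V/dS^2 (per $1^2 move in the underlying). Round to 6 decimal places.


d1 = 0.0279262247; d2 = -0.1557855060
phi(d1) = 0.3987867484; exp(-qT) = 0.9502786705; exp(-rT) = 0.9748223790
Gamma = exp(-qT) * phi(d1) / (S * sigma * sqrt(T)) = 0.9502786705 * 0.3987867484 / (10.9800 * 0.1500 * 1.2247448714) = 0.187868

Answer: Gamma = 0.187868


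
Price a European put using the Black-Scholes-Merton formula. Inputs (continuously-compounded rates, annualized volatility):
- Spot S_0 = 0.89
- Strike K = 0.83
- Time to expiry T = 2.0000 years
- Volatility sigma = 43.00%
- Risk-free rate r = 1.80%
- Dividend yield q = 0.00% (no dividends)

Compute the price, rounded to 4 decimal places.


Answer: Price = 0.1602

Derivation:
d1 = (ln(S/K) + (r - q + 0.5*sigma^2) * T) / (sigma * sqrt(T)) = 0.47803010
d2 = d1 - sigma * sqrt(T) = -0.13008173
exp(-rT) = 0.96464029; exp(-qT) = 1.00000000
P = K * exp(-rT) * N(-d2) - S_0 * exp(-qT) * N(-d1)
N(-d1) = 0.31631439; N(-d2) = 0.55174912
P = 0.8300 * 0.96464029 * 0.55174912 - 0.8900 * 1.00000000 * 0.31631439 = 0.1602


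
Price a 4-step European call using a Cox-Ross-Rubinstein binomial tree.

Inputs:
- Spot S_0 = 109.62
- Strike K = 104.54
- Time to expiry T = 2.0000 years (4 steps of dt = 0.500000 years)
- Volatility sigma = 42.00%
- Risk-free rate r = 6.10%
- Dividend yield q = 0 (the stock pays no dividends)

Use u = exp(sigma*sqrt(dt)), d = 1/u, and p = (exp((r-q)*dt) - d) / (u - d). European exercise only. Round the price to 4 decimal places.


dt = T/N = 0.500000
u = exp(sigma*sqrt(dt)) = 1.345795; d = 1/u = 0.743055
p = (exp((r-q)*dt) - d) / (u - d) = 0.477677
Discount per step: exp(-r*dt) = 0.969960
Stock lattice S(k, i) with i counting down-moves:
  k=0: S(0,0) = 109.6200
  k=1: S(1,0) = 147.5260; S(1,1) = 81.4537
  k=2: S(2,0) = 198.5398; S(2,1) = 109.6200; S(2,2) = 60.5246
  k=3: S(3,0) = 267.1938; S(3,1) = 147.5260; S(3,2) = 81.4537; S(3,3) = 44.9731
  k=4: S(4,0) = 359.5881; S(4,1) = 198.5398; S(4,2) = 109.6200; S(4,3) = 60.5246; S(4,4) = 33.4175
Terminal payoffs V(N, i) = max(S_T - K, 0):
  V(4,0) = 255.048108; V(4,1) = 93.999790; V(4,2) = 5.080000; V(4,3) = 0.000000; V(4,4) = 0.000000
Backward induction: V(k, i) = exp(-r*dt) * [p * V(k+1, i) + (1-p) * V(k+1, i+1)].
  V(3,0) = exp(-r*dt) * [p*255.048108 + (1-p)*93.999790] = 165.794175
  V(3,1) = exp(-r*dt) * [p*93.999790 + (1-p)*5.080000] = 46.126374
  V(3,2) = exp(-r*dt) * [p*5.080000 + (1-p)*0.000000] = 2.353703
  V(3,3) = exp(-r*dt) * [p*0.000000 + (1-p)*0.000000] = 0.000000
  V(2,0) = exp(-r*dt) * [p*165.794175 + (1-p)*46.126374] = 100.186129
  V(2,1) = exp(-r*dt) * [p*46.126374 + (1-p)*2.353703] = 22.564077
  V(2,2) = exp(-r*dt) * [p*2.353703 + (1-p)*0.000000] = 1.090535
  V(1,0) = exp(-r*dt) * [p*100.186129 + (1-p)*22.564077] = 57.850685
  V(1,1) = exp(-r*dt) * [p*22.564077 + (1-p)*1.090535] = 11.007056
  V(0,0) = exp(-r*dt) * [p*57.850685 + (1-p)*11.007056] = 32.380346

Answer: Price = V(0,0) = 32.3803
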